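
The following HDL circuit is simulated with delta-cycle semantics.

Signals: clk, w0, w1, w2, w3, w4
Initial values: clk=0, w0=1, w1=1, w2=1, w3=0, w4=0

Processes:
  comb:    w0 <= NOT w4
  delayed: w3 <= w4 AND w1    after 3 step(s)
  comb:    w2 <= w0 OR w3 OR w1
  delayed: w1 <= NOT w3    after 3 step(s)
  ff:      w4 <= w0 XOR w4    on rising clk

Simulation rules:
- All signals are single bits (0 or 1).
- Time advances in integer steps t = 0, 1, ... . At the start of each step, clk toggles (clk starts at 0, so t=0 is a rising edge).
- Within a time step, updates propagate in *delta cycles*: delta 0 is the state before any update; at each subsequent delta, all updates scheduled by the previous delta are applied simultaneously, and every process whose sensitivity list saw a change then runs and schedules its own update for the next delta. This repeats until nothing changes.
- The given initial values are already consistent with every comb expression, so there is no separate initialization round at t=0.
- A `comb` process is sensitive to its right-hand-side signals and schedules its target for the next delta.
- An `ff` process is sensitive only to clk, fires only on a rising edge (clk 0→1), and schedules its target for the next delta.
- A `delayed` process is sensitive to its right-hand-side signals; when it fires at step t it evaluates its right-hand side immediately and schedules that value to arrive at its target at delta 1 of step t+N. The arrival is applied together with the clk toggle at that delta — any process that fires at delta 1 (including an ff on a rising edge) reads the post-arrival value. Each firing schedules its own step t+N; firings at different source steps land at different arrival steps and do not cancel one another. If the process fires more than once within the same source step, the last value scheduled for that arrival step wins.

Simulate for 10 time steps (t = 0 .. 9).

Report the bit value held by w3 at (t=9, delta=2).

0

t0.Δ0 w1=1 w2=1 w4=0 w3=0 w0=1 clk=0
t0.Δ1 w1=1 w2=1 w4=0 w3=0 w0=1 clk=1
t0.Δ2 w1=1 w2=1 w4=1 w3=0 w0=1 clk=1
t0.Δ3 w1=1 w2=1 w4=1 w3=0 w0=0 clk=1
t1.Δ0 w1=1 w2=1 w4=1 w3=0 w0=0 clk=1
t1.Δ1 w1=1 w2=1 w4=1 w3=0 w0=0 clk=0
t2.Δ0 w1=1 w2=1 w4=1 w3=0 w0=0 clk=0
t2.Δ1 w1=1 w2=1 w4=1 w3=0 w0=0 clk=1
t3.Δ0 w1=1 w2=1 w4=1 w3=0 w0=0 clk=1
t3.Δ1 w1=1 w2=1 w4=1 w3=1 w0=0 clk=0
t4.Δ0 w1=1 w2=1 w4=1 w3=1 w0=0 clk=0
t4.Δ1 w1=1 w2=1 w4=1 w3=1 w0=0 clk=1
t5.Δ0 w1=1 w2=1 w4=1 w3=1 w0=0 clk=1
t5.Δ1 w1=1 w2=1 w4=1 w3=1 w0=0 clk=0
t6.Δ0 w1=1 w2=1 w4=1 w3=1 w0=0 clk=0
t6.Δ1 w1=0 w2=1 w4=1 w3=1 w0=0 clk=1
t7.Δ0 w1=0 w2=1 w4=1 w3=1 w0=0 clk=1
t7.Δ1 w1=0 w2=1 w4=1 w3=1 w0=0 clk=0
t8.Δ0 w1=0 w2=1 w4=1 w3=1 w0=0 clk=0
t8.Δ1 w1=0 w2=1 w4=1 w3=1 w0=0 clk=1
t9.Δ0 w1=0 w2=1 w4=1 w3=1 w0=0 clk=1
t9.Δ1 w1=0 w2=1 w4=1 w3=0 w0=0 clk=0
t9.Δ2 w1=0 w2=0 w4=1 w3=0 w0=0 clk=0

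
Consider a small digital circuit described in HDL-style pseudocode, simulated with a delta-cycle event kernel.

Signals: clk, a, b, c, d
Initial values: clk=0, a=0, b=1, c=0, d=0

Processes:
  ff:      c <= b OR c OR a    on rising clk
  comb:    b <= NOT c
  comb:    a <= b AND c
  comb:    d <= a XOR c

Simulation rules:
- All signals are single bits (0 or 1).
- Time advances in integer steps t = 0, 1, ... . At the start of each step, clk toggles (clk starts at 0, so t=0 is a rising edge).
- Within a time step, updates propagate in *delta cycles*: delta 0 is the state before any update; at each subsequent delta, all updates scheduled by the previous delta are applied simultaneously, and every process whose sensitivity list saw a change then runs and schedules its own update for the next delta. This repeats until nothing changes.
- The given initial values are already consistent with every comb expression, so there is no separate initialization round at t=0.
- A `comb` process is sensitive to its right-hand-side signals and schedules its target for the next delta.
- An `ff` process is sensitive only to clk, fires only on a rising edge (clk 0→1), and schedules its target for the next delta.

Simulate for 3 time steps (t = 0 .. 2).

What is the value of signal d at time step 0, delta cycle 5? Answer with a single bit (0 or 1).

1

t0.Δ0 b=1 a=0 clk=0 d=0 c=0
t0.Δ1 b=1 a=0 clk=1 d=0 c=0
t0.Δ2 b=1 a=0 clk=1 d=0 c=1
t0.Δ3 b=0 a=1 clk=1 d=1 c=1
t0.Δ4 b=0 a=0 clk=1 d=0 c=1
t0.Δ5 b=0 a=0 clk=1 d=1 c=1
t1.Δ0 b=0 a=0 clk=1 d=1 c=1
t1.Δ1 b=0 a=0 clk=0 d=1 c=1
t2.Δ0 b=0 a=0 clk=0 d=1 c=1
t2.Δ1 b=0 a=0 clk=1 d=1 c=1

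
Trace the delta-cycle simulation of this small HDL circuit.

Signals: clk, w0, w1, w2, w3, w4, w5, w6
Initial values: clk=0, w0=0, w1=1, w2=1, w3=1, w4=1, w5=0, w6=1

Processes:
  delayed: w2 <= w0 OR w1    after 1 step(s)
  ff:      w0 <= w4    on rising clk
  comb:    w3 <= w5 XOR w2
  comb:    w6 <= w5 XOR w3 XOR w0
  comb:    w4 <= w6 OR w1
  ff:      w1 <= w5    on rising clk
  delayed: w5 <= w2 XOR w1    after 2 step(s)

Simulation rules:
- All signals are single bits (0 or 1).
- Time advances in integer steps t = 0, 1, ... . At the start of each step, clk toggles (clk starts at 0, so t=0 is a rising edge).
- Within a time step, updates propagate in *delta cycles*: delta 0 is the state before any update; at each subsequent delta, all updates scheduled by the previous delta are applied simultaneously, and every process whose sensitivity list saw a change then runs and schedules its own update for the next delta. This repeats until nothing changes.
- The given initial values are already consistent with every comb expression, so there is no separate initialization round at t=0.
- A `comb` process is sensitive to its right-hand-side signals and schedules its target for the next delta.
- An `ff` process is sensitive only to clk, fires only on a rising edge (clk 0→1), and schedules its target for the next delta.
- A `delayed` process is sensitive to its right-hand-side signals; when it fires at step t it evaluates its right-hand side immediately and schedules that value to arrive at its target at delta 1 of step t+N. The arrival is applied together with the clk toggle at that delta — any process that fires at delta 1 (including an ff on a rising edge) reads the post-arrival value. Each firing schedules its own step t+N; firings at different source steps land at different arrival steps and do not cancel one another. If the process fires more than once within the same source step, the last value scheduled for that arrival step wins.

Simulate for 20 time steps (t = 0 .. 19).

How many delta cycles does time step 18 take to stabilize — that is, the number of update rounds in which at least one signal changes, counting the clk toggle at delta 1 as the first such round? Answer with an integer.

3

[bits: w4,clk,w1,w2,w6,w0,w3,w5]
t=0: Δ0=10111010 Δ1=11111010 Δ2=11011110 Δ3=11010110 Δ4=01010110 | 4Δ
t=1: Δ0=01010110 Δ1=00010110 | 1Δ
t=2: Δ0=00010110 Δ1=01010111 Δ2=01111001 Δ3=11111001 | 3Δ
t=3: Δ0=11111001 Δ1=10111001 | 1Δ
t=4: Δ0=10111001 Δ1=11111000 Δ2=11010110 Δ3=01010110 | 3Δ
t=5: Δ0=01010110 Δ1=00010110 | 1Δ
t=6: Δ0=00010110 Δ1=01010111 Δ2=01111001 Δ3=11111001 | 3Δ
t=7: Δ0=11111001 Δ1=10111001 | 1Δ
t=8: Δ0=10111001 Δ1=11111000 Δ2=11010110 Δ3=01010110 | 3Δ
t=9: Δ0=01010110 Δ1=00010110 | 1Δ
t=10: Δ0=00010110 Δ1=01010111 Δ2=01111001 Δ3=11111001 | 3Δ
t=11: Δ0=11111001 Δ1=10111001 | 1Δ
t=12: Δ0=10111001 Δ1=11111000 Δ2=11010110 Δ3=01010110 | 3Δ
t=13: Δ0=01010110 Δ1=00010110 | 1Δ
t=14: Δ0=00010110 Δ1=01010111 Δ2=01111001 Δ3=11111001 | 3Δ
t=15: Δ0=11111001 Δ1=10111001 | 1Δ
t=16: Δ0=10111001 Δ1=11111000 Δ2=11010110 Δ3=01010110 | 3Δ
t=17: Δ0=01010110 Δ1=00010110 | 1Δ
t=18: Δ0=00010110 Δ1=01010111 Δ2=01111001 Δ3=11111001 | 3Δ
t=19: Δ0=11111001 Δ1=10111001 | 1Δ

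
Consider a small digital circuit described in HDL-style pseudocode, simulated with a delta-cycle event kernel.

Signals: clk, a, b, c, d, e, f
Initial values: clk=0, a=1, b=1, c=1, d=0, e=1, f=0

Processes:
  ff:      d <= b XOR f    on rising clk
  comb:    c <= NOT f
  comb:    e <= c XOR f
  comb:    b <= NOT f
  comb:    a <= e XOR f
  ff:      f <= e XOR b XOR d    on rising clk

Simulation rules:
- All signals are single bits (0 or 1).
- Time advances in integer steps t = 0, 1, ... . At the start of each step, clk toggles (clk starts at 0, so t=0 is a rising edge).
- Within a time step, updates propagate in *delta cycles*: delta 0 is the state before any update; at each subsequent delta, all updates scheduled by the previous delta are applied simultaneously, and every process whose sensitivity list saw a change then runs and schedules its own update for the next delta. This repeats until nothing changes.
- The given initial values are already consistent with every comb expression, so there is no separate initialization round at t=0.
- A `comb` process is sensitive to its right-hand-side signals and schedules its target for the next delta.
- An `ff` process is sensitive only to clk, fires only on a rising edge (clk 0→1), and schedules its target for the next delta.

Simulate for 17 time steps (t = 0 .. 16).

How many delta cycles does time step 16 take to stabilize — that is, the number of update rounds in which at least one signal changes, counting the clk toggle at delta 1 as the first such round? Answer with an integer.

t=0 Δ0: a=1 e=1 d=0 clk=0 f=0 b=1 c=1
  Δ1: clk:0→1
  Δ2: d:0→1
  (2Δ to stable)
t=1 Δ0: a=1 e=1 d=1 clk=1 f=0 b=1 c=1
  Δ1: clk:1→0
  (1Δ to stable)
t=2 Δ0: a=1 e=1 d=1 clk=0 f=0 b=1 c=1
  Δ1: clk:0→1
  Δ2: f:0→1
  Δ3: a:1→0, e:1→0, b:1→0, c:1→0
  Δ4: a:0→1, e:0→1
  Δ5: a:1→0
  (5Δ to stable)
t=3 Δ0: a=0 e=1 d=1 clk=1 f=1 b=0 c=0
  Δ1: clk:1→0
  (1Δ to stable)
t=4 Δ0: a=0 e=1 d=1 clk=0 f=1 b=0 c=0
  Δ1: clk:0→1
  Δ2: f:1→0
  Δ3: a:0→1, e:1→0, b:0→1, c:0→1
  Δ4: a:1→0, e:0→1
  Δ5: a:0→1
  (5Δ to stable)
t=5 Δ0: a=1 e=1 d=1 clk=1 f=0 b=1 c=1
  Δ1: clk:1→0
  (1Δ to stable)
t=6 Δ0: a=1 e=1 d=1 clk=0 f=0 b=1 c=1
  Δ1: clk:0→1
  Δ2: f:0→1
  Δ3: a:1→0, e:1→0, b:1→0, c:1→0
  Δ4: a:0→1, e:0→1
  Δ5: a:1→0
  (5Δ to stable)
t=7 Δ0: a=0 e=1 d=1 clk=1 f=1 b=0 c=0
  Δ1: clk:1→0
  (1Δ to stable)
t=8 Δ0: a=0 e=1 d=1 clk=0 f=1 b=0 c=0
  Δ1: clk:0→1
  Δ2: f:1→0
  Δ3: a:0→1, e:1→0, b:0→1, c:0→1
  Δ4: a:1→0, e:0→1
  Δ5: a:0→1
  (5Δ to stable)
t=9 Δ0: a=1 e=1 d=1 clk=1 f=0 b=1 c=1
  Δ1: clk:1→0
  (1Δ to stable)
t=10 Δ0: a=1 e=1 d=1 clk=0 f=0 b=1 c=1
  Δ1: clk:0→1
  Δ2: f:0→1
  Δ3: a:1→0, e:1→0, b:1→0, c:1→0
  Δ4: a:0→1, e:0→1
  Δ5: a:1→0
  (5Δ to stable)
t=11 Δ0: a=0 e=1 d=1 clk=1 f=1 b=0 c=0
  Δ1: clk:1→0
  (1Δ to stable)
t=12 Δ0: a=0 e=1 d=1 clk=0 f=1 b=0 c=0
  Δ1: clk:0→1
  Δ2: f:1→0
  Δ3: a:0→1, e:1→0, b:0→1, c:0→1
  Δ4: a:1→0, e:0→1
  Δ5: a:0→1
  (5Δ to stable)
t=13 Δ0: a=1 e=1 d=1 clk=1 f=0 b=1 c=1
  Δ1: clk:1→0
  (1Δ to stable)
t=14 Δ0: a=1 e=1 d=1 clk=0 f=0 b=1 c=1
  Δ1: clk:0→1
  Δ2: f:0→1
  Δ3: a:1→0, e:1→0, b:1→0, c:1→0
  Δ4: a:0→1, e:0→1
  Δ5: a:1→0
  (5Δ to stable)
t=15 Δ0: a=0 e=1 d=1 clk=1 f=1 b=0 c=0
  Δ1: clk:1→0
  (1Δ to stable)
t=16 Δ0: a=0 e=1 d=1 clk=0 f=1 b=0 c=0
  Δ1: clk:0→1
  Δ2: f:1→0
  Δ3: a:0→1, e:1→0, b:0→1, c:0→1
  Δ4: a:1→0, e:0→1
  Δ5: a:0→1
  (5Δ to stable)

5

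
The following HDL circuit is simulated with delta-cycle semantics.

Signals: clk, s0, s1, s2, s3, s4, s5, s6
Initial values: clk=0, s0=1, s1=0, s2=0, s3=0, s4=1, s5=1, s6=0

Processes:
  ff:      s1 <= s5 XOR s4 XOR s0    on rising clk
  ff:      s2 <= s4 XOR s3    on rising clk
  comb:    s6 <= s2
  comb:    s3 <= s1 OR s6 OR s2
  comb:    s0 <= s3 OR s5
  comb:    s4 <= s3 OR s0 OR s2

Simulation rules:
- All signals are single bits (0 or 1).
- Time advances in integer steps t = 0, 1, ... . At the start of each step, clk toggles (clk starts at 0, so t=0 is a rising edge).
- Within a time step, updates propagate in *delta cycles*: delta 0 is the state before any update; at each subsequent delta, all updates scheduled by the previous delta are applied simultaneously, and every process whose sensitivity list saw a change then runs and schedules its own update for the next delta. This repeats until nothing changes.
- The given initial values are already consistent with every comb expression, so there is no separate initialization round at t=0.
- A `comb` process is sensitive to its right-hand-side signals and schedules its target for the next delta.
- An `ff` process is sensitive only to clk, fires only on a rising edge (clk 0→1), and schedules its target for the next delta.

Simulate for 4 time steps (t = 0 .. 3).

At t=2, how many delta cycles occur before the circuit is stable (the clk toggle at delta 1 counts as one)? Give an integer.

3

t0.Δ0 s4=1 s6=0 s1=0 s3=0 s0=1 s2=0 clk=0 s5=1
t0.Δ1 s4=1 s6=0 s1=0 s3=0 s0=1 s2=0 clk=1 s5=1
t0.Δ2 s4=1 s6=0 s1=1 s3=0 s0=1 s2=1 clk=1 s5=1
t0.Δ3 s4=1 s6=1 s1=1 s3=1 s0=1 s2=1 clk=1 s5=1
t1.Δ0 s4=1 s6=1 s1=1 s3=1 s0=1 s2=1 clk=1 s5=1
t1.Δ1 s4=1 s6=1 s1=1 s3=1 s0=1 s2=1 clk=0 s5=1
t2.Δ0 s4=1 s6=1 s1=1 s3=1 s0=1 s2=1 clk=0 s5=1
t2.Δ1 s4=1 s6=1 s1=1 s3=1 s0=1 s2=1 clk=1 s5=1
t2.Δ2 s4=1 s6=1 s1=1 s3=1 s0=1 s2=0 clk=1 s5=1
t2.Δ3 s4=1 s6=0 s1=1 s3=1 s0=1 s2=0 clk=1 s5=1
t3.Δ0 s4=1 s6=0 s1=1 s3=1 s0=1 s2=0 clk=1 s5=1
t3.Δ1 s4=1 s6=0 s1=1 s3=1 s0=1 s2=0 clk=0 s5=1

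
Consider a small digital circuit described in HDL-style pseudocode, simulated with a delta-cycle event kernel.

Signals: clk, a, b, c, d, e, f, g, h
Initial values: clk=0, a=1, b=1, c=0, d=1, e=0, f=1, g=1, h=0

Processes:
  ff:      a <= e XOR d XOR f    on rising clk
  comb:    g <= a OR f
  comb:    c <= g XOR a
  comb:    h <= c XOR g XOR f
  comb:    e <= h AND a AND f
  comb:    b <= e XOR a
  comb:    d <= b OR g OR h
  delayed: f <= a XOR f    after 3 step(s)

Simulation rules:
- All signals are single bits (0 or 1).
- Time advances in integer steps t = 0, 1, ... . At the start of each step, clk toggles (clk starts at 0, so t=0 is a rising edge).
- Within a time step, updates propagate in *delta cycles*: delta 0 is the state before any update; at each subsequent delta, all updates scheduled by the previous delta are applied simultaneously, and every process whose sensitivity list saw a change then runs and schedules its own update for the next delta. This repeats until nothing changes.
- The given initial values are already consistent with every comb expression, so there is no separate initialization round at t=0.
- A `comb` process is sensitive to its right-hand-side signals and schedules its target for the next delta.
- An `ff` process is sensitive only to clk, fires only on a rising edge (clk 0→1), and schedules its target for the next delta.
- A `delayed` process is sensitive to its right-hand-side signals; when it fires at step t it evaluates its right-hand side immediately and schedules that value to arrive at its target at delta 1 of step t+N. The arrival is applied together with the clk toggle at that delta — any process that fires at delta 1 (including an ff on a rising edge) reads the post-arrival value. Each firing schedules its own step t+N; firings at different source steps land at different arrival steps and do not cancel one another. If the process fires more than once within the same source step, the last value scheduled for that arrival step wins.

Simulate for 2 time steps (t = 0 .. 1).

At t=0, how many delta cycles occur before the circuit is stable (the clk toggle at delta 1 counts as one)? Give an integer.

t=0 Δ0: clk=0 b=1 f=1 c=0 d=1 e=0 h=0 g=1 a=1
  Δ1: clk:0→1
  Δ2: a:1→0
  Δ3: b:1→0, c:0→1
  Δ4: h:0→1
  (4Δ to stable)
t=1 Δ0: clk=1 b=0 f=1 c=1 d=1 e=0 h=1 g=1 a=0
  Δ1: clk:1→0
  (1Δ to stable)

4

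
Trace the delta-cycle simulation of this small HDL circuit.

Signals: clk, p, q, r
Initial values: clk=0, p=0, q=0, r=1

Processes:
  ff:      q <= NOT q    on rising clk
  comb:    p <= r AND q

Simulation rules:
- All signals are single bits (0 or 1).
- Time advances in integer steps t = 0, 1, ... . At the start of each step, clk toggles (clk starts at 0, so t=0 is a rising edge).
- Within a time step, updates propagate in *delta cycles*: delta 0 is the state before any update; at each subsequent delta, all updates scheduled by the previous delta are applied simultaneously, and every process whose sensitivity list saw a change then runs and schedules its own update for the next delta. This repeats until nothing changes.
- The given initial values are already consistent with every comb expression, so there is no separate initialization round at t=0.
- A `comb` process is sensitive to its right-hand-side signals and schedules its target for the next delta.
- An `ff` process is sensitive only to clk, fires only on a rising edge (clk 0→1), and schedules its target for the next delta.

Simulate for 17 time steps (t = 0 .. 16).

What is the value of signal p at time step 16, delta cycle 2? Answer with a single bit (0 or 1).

0

[bits: r,clk,p,q]
t=0: Δ0=1000 Δ1=1100 Δ2=1101 Δ3=1111 | 3Δ
t=1: Δ0=1111 Δ1=1011 | 1Δ
t=2: Δ0=1011 Δ1=1111 Δ2=1110 Δ3=1100 | 3Δ
t=3: Δ0=1100 Δ1=1000 | 1Δ
t=4: Δ0=1000 Δ1=1100 Δ2=1101 Δ3=1111 | 3Δ
t=5: Δ0=1111 Δ1=1011 | 1Δ
t=6: Δ0=1011 Δ1=1111 Δ2=1110 Δ3=1100 | 3Δ
t=7: Δ0=1100 Δ1=1000 | 1Δ
t=8: Δ0=1000 Δ1=1100 Δ2=1101 Δ3=1111 | 3Δ
t=9: Δ0=1111 Δ1=1011 | 1Δ
t=10: Δ0=1011 Δ1=1111 Δ2=1110 Δ3=1100 | 3Δ
t=11: Δ0=1100 Δ1=1000 | 1Δ
t=12: Δ0=1000 Δ1=1100 Δ2=1101 Δ3=1111 | 3Δ
t=13: Δ0=1111 Δ1=1011 | 1Δ
t=14: Δ0=1011 Δ1=1111 Δ2=1110 Δ3=1100 | 3Δ
t=15: Δ0=1100 Δ1=1000 | 1Δ
t=16: Δ0=1000 Δ1=1100 Δ2=1101 Δ3=1111 | 3Δ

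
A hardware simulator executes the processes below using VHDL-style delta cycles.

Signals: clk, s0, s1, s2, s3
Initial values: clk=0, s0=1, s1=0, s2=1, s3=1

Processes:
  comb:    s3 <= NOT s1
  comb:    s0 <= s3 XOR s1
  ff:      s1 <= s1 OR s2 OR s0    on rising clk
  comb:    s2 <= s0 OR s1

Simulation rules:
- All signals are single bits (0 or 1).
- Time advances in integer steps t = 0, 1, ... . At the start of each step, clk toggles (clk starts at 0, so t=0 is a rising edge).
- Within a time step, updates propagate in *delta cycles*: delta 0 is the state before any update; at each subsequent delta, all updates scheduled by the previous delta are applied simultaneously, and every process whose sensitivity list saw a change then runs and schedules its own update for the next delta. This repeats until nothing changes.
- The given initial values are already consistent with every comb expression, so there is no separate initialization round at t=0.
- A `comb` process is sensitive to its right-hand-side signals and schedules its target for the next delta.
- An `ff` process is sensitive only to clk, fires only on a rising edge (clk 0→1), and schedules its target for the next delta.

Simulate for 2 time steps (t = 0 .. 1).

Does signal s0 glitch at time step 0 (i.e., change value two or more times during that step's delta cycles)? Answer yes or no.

t=0 Δ0: clk=0 s0=1 s3=1 s1=0 s2=1
  Δ1: clk:0→1
  Δ2: s1:0→1
  Δ3: s0:1→0, s3:1→0
  Δ4: s0:0→1
  (4Δ to stable)
t=1 Δ0: clk=1 s0=1 s3=0 s1=1 s2=1
  Δ1: clk:1→0
  (1Δ to stable)

yes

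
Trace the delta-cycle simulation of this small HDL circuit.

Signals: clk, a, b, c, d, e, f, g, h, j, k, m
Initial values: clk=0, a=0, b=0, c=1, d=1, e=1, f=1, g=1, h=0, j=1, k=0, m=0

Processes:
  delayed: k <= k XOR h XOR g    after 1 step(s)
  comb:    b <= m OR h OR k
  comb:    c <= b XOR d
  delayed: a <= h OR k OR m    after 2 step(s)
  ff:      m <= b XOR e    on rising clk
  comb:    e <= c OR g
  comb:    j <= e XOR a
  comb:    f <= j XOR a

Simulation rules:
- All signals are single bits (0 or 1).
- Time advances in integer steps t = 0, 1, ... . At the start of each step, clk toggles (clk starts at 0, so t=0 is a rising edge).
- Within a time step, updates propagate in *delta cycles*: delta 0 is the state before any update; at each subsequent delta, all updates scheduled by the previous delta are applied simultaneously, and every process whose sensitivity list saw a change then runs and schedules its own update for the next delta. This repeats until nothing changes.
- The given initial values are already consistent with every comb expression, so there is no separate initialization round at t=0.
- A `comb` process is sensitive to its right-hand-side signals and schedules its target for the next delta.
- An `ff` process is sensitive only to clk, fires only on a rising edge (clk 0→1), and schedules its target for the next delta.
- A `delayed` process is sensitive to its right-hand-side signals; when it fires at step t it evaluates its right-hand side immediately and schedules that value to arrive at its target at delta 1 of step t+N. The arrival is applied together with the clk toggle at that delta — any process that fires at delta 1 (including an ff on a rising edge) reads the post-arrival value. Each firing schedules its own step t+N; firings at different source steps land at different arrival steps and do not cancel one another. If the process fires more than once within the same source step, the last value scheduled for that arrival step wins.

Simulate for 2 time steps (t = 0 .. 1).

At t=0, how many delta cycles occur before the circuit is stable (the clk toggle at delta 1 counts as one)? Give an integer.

t=0 Δ0: g=1 m=0 d=1 h=0 clk=0 f=1 b=0 c=1 k=0 a=0 j=1 e=1
  Δ1: clk:0→1
  Δ2: m:0→1
  Δ3: b:0→1
  Δ4: c:1→0
  (4Δ to stable)
t=1 Δ0: g=1 m=1 d=1 h=0 clk=1 f=1 b=1 c=0 k=0 a=0 j=1 e=1
  Δ1: clk:1→0
  (1Δ to stable)

4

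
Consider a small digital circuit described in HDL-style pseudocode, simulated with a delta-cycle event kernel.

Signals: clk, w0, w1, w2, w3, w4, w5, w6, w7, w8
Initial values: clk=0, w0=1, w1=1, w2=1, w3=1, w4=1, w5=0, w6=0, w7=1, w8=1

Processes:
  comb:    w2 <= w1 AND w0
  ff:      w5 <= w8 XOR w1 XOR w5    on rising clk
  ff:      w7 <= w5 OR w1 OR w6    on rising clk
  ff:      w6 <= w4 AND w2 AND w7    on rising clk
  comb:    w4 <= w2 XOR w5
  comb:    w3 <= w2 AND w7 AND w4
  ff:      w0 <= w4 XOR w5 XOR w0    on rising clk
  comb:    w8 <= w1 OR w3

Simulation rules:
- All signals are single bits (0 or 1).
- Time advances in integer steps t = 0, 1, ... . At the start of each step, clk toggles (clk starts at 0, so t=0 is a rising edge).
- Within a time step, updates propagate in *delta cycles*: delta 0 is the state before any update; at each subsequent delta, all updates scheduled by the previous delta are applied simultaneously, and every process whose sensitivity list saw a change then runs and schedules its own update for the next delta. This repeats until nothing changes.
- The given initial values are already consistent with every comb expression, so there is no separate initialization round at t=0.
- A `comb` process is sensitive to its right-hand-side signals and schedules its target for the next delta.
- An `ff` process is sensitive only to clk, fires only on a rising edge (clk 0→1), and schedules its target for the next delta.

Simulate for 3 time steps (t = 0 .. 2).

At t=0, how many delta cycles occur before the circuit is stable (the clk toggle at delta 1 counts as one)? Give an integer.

4

t=0 Δ0: w4=1 w7=1 clk=0 w2=1 w3=1 w6=0 w8=1 w1=1 w0=1 w5=0
  Δ1: clk:0→1
  Δ2: w6:0→1, w0:1→0
  Δ3: w2:1→0
  Δ4: w4:1→0, w3:1→0
  (4Δ to stable)
t=1 Δ0: w4=0 w7=1 clk=1 w2=0 w3=0 w6=1 w8=1 w1=1 w0=0 w5=0
  Δ1: clk:1→0
  (1Δ to stable)
t=2 Δ0: w4=0 w7=1 clk=0 w2=0 w3=0 w6=1 w8=1 w1=1 w0=0 w5=0
  Δ1: clk:0→1
  Δ2: w6:1→0
  (2Δ to stable)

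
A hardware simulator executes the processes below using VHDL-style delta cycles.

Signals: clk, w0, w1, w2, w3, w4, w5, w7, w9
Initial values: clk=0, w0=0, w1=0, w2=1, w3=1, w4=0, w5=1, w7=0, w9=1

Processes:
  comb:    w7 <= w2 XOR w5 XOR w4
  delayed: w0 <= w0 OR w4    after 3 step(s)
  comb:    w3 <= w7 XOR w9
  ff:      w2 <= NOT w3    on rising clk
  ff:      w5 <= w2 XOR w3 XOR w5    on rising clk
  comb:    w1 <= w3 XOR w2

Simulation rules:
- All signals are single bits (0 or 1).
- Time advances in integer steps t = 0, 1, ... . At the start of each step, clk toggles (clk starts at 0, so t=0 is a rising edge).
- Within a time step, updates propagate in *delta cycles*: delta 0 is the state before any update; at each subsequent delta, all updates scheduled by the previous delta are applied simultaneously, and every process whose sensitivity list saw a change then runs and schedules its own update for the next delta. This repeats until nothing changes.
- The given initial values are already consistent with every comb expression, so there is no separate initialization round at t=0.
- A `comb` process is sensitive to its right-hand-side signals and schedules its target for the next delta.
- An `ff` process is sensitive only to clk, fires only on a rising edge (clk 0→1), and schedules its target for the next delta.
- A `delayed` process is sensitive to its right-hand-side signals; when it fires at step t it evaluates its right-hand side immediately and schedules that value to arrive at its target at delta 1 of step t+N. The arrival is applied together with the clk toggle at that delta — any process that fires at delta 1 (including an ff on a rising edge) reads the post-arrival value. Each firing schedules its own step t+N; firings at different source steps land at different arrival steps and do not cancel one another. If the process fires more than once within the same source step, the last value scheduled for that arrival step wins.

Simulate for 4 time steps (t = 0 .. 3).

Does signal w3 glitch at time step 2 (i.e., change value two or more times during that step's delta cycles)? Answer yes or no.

[bits: w4,w5,w0,w1,w2,w7,clk,w9,w3]
t=0: Δ0=010010011 Δ1=010010111 Δ2=010000111 Δ3=010101111 Δ4=010101110 Δ5=010001110 | 5Δ
t=1: Δ0=010001110 Δ1=010001010 | 1Δ
t=2: Δ0=010001010 Δ1=010001110 Δ2=010011110 Δ3=010110110 Δ4=010110111 Δ5=010010111 | 5Δ
t=3: Δ0=010010111 Δ1=010010011 | 1Δ

no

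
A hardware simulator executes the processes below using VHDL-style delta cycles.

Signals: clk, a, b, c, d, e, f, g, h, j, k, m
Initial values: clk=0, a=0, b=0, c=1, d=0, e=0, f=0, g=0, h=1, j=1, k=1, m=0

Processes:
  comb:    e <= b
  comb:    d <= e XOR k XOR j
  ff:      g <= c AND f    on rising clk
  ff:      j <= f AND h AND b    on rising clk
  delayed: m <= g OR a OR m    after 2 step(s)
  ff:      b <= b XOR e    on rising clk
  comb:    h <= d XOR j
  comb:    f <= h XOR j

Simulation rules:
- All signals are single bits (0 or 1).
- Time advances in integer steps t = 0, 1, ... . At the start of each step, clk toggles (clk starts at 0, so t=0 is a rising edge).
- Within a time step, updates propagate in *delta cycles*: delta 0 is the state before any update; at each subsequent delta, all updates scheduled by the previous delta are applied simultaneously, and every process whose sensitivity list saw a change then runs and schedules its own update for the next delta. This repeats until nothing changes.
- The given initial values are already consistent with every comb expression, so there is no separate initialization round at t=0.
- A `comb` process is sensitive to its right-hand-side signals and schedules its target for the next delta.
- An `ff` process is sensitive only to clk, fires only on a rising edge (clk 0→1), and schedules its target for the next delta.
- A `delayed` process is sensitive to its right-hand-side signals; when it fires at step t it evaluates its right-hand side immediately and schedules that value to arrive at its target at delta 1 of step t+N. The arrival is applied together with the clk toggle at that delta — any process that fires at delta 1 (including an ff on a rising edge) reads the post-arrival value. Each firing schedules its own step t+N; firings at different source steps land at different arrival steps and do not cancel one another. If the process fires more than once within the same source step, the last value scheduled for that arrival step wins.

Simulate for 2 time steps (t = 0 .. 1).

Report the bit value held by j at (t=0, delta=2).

t0.Δ0 c=1 f=0 h=1 j=1 m=0 e=0 b=0 k=1 clk=0 d=0 a=0 g=0
t0.Δ1 c=1 f=0 h=1 j=1 m=0 e=0 b=0 k=1 clk=1 d=0 a=0 g=0
t0.Δ2 c=1 f=0 h=1 j=0 m=0 e=0 b=0 k=1 clk=1 d=0 a=0 g=0
t0.Δ3 c=1 f=1 h=0 j=0 m=0 e=0 b=0 k=1 clk=1 d=1 a=0 g=0
t0.Δ4 c=1 f=0 h=1 j=0 m=0 e=0 b=0 k=1 clk=1 d=1 a=0 g=0
t0.Δ5 c=1 f=1 h=1 j=0 m=0 e=0 b=0 k=1 clk=1 d=1 a=0 g=0
t1.Δ0 c=1 f=1 h=1 j=0 m=0 e=0 b=0 k=1 clk=1 d=1 a=0 g=0
t1.Δ1 c=1 f=1 h=1 j=0 m=0 e=0 b=0 k=1 clk=0 d=1 a=0 g=0

0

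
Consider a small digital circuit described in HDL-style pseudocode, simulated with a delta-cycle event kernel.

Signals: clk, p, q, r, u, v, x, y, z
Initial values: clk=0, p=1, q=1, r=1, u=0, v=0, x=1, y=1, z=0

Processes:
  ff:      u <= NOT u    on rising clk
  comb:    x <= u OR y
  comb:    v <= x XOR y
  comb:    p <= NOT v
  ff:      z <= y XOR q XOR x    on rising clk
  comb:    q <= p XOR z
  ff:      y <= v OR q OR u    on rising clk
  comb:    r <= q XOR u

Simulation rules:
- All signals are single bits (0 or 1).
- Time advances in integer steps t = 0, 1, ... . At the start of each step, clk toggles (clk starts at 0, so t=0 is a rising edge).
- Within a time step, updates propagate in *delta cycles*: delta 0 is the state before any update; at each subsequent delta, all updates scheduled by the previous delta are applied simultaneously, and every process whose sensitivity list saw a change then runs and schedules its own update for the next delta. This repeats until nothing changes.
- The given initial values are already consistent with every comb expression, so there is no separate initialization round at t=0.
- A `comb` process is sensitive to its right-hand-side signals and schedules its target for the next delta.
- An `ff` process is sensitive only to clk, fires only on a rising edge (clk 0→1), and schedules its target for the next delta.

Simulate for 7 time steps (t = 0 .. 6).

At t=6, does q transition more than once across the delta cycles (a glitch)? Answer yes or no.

t0.Δ0 r=1 q=1 p=1 u=0 x=1 clk=0 z=0 v=0 y=1
t0.Δ1 r=1 q=1 p=1 u=0 x=1 clk=1 z=0 v=0 y=1
t0.Δ2 r=1 q=1 p=1 u=1 x=1 clk=1 z=1 v=0 y=1
t0.Δ3 r=0 q=0 p=1 u=1 x=1 clk=1 z=1 v=0 y=1
t0.Δ4 r=1 q=0 p=1 u=1 x=1 clk=1 z=1 v=0 y=1
t1.Δ0 r=1 q=0 p=1 u=1 x=1 clk=1 z=1 v=0 y=1
t1.Δ1 r=1 q=0 p=1 u=1 x=1 clk=0 z=1 v=0 y=1
t2.Δ0 r=1 q=0 p=1 u=1 x=1 clk=0 z=1 v=0 y=1
t2.Δ1 r=1 q=0 p=1 u=1 x=1 clk=1 z=1 v=0 y=1
t2.Δ2 r=1 q=0 p=1 u=0 x=1 clk=1 z=0 v=0 y=1
t2.Δ3 r=0 q=1 p=1 u=0 x=1 clk=1 z=0 v=0 y=1
t2.Δ4 r=1 q=1 p=1 u=0 x=1 clk=1 z=0 v=0 y=1
t3.Δ0 r=1 q=1 p=1 u=0 x=1 clk=1 z=0 v=0 y=1
t3.Δ1 r=1 q=1 p=1 u=0 x=1 clk=0 z=0 v=0 y=1
t4.Δ0 r=1 q=1 p=1 u=0 x=1 clk=0 z=0 v=0 y=1
t4.Δ1 r=1 q=1 p=1 u=0 x=1 clk=1 z=0 v=0 y=1
t4.Δ2 r=1 q=1 p=1 u=1 x=1 clk=1 z=1 v=0 y=1
t4.Δ3 r=0 q=0 p=1 u=1 x=1 clk=1 z=1 v=0 y=1
t4.Δ4 r=1 q=0 p=1 u=1 x=1 clk=1 z=1 v=0 y=1
t5.Δ0 r=1 q=0 p=1 u=1 x=1 clk=1 z=1 v=0 y=1
t5.Δ1 r=1 q=0 p=1 u=1 x=1 clk=0 z=1 v=0 y=1
t6.Δ0 r=1 q=0 p=1 u=1 x=1 clk=0 z=1 v=0 y=1
t6.Δ1 r=1 q=0 p=1 u=1 x=1 clk=1 z=1 v=0 y=1
t6.Δ2 r=1 q=0 p=1 u=0 x=1 clk=1 z=0 v=0 y=1
t6.Δ3 r=0 q=1 p=1 u=0 x=1 clk=1 z=0 v=0 y=1
t6.Δ4 r=1 q=1 p=1 u=0 x=1 clk=1 z=0 v=0 y=1

no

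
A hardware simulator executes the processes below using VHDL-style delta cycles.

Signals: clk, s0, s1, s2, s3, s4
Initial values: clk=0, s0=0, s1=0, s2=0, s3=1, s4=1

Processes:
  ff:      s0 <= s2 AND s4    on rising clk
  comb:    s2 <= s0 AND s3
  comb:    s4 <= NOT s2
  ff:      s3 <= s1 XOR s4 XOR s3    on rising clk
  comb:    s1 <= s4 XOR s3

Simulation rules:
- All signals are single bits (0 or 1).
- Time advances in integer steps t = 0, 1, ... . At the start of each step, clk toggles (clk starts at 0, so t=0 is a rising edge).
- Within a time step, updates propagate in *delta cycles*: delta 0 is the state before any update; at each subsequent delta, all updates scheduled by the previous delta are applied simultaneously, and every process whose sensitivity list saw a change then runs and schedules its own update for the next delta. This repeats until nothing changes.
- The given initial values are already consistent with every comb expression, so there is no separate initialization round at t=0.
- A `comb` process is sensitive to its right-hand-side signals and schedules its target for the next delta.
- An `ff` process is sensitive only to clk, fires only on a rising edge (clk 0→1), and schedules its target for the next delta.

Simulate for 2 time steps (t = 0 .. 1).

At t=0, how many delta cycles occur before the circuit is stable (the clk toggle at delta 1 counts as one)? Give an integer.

[bits: s3,s1,clk,s0,s4,s2]
t=0: Δ0=100010 Δ1=101010 Δ2=001010 Δ3=011010 | 3Δ
t=1: Δ0=011010 Δ1=010010 | 1Δ

3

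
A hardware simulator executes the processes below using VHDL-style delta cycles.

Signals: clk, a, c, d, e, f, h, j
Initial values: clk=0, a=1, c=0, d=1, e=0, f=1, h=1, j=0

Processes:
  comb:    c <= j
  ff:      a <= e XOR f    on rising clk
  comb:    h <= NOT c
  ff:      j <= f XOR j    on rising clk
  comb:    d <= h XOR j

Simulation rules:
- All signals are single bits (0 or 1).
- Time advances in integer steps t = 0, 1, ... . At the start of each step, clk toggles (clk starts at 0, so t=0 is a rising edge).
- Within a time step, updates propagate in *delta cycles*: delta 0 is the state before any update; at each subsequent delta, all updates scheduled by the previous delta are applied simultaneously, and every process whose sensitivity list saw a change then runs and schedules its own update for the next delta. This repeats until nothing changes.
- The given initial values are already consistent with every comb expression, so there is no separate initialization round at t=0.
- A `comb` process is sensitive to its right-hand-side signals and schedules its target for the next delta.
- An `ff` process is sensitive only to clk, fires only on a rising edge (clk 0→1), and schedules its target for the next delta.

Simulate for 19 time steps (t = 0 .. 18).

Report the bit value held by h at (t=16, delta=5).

[bits: clk,c,j,a,e,h,f,d]
t=0: Δ0=00010111 Δ1=10010111 Δ2=10110111 Δ3=11110110 Δ4=11110010 Δ5=11110011 | 5Δ
t=1: Δ0=11110011 Δ1=01110011 | 1Δ
t=2: Δ0=01110011 Δ1=11110011 Δ2=11010011 Δ3=10010010 Δ4=10010110 Δ5=10010111 | 5Δ
t=3: Δ0=10010111 Δ1=00010111 | 1Δ
t=4: Δ0=00010111 Δ1=10010111 Δ2=10110111 Δ3=11110110 Δ4=11110010 Δ5=11110011 | 5Δ
t=5: Δ0=11110011 Δ1=01110011 | 1Δ
t=6: Δ0=01110011 Δ1=11110011 Δ2=11010011 Δ3=10010010 Δ4=10010110 Δ5=10010111 | 5Δ
t=7: Δ0=10010111 Δ1=00010111 | 1Δ
t=8: Δ0=00010111 Δ1=10010111 Δ2=10110111 Δ3=11110110 Δ4=11110010 Δ5=11110011 | 5Δ
t=9: Δ0=11110011 Δ1=01110011 | 1Δ
t=10: Δ0=01110011 Δ1=11110011 Δ2=11010011 Δ3=10010010 Δ4=10010110 Δ5=10010111 | 5Δ
t=11: Δ0=10010111 Δ1=00010111 | 1Δ
t=12: Δ0=00010111 Δ1=10010111 Δ2=10110111 Δ3=11110110 Δ4=11110010 Δ5=11110011 | 5Δ
t=13: Δ0=11110011 Δ1=01110011 | 1Δ
t=14: Δ0=01110011 Δ1=11110011 Δ2=11010011 Δ3=10010010 Δ4=10010110 Δ5=10010111 | 5Δ
t=15: Δ0=10010111 Δ1=00010111 | 1Δ
t=16: Δ0=00010111 Δ1=10010111 Δ2=10110111 Δ3=11110110 Δ4=11110010 Δ5=11110011 | 5Δ
t=17: Δ0=11110011 Δ1=01110011 | 1Δ
t=18: Δ0=01110011 Δ1=11110011 Δ2=11010011 Δ3=10010010 Δ4=10010110 Δ5=10010111 | 5Δ

0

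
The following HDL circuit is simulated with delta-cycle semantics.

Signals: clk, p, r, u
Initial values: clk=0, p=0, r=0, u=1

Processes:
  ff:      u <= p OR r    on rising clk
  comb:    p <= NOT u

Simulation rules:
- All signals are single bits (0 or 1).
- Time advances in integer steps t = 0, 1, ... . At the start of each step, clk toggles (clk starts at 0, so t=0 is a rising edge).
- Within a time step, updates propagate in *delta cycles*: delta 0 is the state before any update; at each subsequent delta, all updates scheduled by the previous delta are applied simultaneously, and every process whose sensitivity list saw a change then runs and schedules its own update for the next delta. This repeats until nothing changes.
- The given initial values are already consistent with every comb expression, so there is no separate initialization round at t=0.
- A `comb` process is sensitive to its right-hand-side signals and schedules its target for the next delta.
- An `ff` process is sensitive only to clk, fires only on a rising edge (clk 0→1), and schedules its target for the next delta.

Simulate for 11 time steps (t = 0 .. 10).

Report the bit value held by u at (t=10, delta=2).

[bits: p,r,clk,u]
t=0: Δ0=0001 Δ1=0011 Δ2=0010 Δ3=1010 | 3Δ
t=1: Δ0=1010 Δ1=1000 | 1Δ
t=2: Δ0=1000 Δ1=1010 Δ2=1011 Δ3=0011 | 3Δ
t=3: Δ0=0011 Δ1=0001 | 1Δ
t=4: Δ0=0001 Δ1=0011 Δ2=0010 Δ3=1010 | 3Δ
t=5: Δ0=1010 Δ1=1000 | 1Δ
t=6: Δ0=1000 Δ1=1010 Δ2=1011 Δ3=0011 | 3Δ
t=7: Δ0=0011 Δ1=0001 | 1Δ
t=8: Δ0=0001 Δ1=0011 Δ2=0010 Δ3=1010 | 3Δ
t=9: Δ0=1010 Δ1=1000 | 1Δ
t=10: Δ0=1000 Δ1=1010 Δ2=1011 Δ3=0011 | 3Δ

1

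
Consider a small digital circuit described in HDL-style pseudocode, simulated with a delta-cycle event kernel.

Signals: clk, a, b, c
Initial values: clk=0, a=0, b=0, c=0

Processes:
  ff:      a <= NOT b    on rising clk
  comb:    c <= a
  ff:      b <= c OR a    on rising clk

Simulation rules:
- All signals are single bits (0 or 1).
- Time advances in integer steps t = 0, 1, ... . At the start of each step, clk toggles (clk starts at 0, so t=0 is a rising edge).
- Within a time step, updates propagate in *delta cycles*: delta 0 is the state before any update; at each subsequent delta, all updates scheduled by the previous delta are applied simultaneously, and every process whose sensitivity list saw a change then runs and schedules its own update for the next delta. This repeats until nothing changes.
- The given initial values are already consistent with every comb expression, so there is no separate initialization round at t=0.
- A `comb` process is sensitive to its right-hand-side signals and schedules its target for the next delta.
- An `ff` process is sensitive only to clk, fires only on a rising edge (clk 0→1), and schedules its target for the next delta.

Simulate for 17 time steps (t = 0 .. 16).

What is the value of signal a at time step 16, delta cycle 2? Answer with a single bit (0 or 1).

1

t0.Δ0 a=0 clk=0 b=0 c=0
t0.Δ1 a=0 clk=1 b=0 c=0
t0.Δ2 a=1 clk=1 b=0 c=0
t0.Δ3 a=1 clk=1 b=0 c=1
t1.Δ0 a=1 clk=1 b=0 c=1
t1.Δ1 a=1 clk=0 b=0 c=1
t2.Δ0 a=1 clk=0 b=0 c=1
t2.Δ1 a=1 clk=1 b=0 c=1
t2.Δ2 a=1 clk=1 b=1 c=1
t3.Δ0 a=1 clk=1 b=1 c=1
t3.Δ1 a=1 clk=0 b=1 c=1
t4.Δ0 a=1 clk=0 b=1 c=1
t4.Δ1 a=1 clk=1 b=1 c=1
t4.Δ2 a=0 clk=1 b=1 c=1
t4.Δ3 a=0 clk=1 b=1 c=0
t5.Δ0 a=0 clk=1 b=1 c=0
t5.Δ1 a=0 clk=0 b=1 c=0
t6.Δ0 a=0 clk=0 b=1 c=0
t6.Δ1 a=0 clk=1 b=1 c=0
t6.Δ2 a=0 clk=1 b=0 c=0
t7.Δ0 a=0 clk=1 b=0 c=0
t7.Δ1 a=0 clk=0 b=0 c=0
t8.Δ0 a=0 clk=0 b=0 c=0
t8.Δ1 a=0 clk=1 b=0 c=0
t8.Δ2 a=1 clk=1 b=0 c=0
t8.Δ3 a=1 clk=1 b=0 c=1
t9.Δ0 a=1 clk=1 b=0 c=1
t9.Δ1 a=1 clk=0 b=0 c=1
t10.Δ0 a=1 clk=0 b=0 c=1
t10.Δ1 a=1 clk=1 b=0 c=1
t10.Δ2 a=1 clk=1 b=1 c=1
t11.Δ0 a=1 clk=1 b=1 c=1
t11.Δ1 a=1 clk=0 b=1 c=1
t12.Δ0 a=1 clk=0 b=1 c=1
t12.Δ1 a=1 clk=1 b=1 c=1
t12.Δ2 a=0 clk=1 b=1 c=1
t12.Δ3 a=0 clk=1 b=1 c=0
t13.Δ0 a=0 clk=1 b=1 c=0
t13.Δ1 a=0 clk=0 b=1 c=0
t14.Δ0 a=0 clk=0 b=1 c=0
t14.Δ1 a=0 clk=1 b=1 c=0
t14.Δ2 a=0 clk=1 b=0 c=0
t15.Δ0 a=0 clk=1 b=0 c=0
t15.Δ1 a=0 clk=0 b=0 c=0
t16.Δ0 a=0 clk=0 b=0 c=0
t16.Δ1 a=0 clk=1 b=0 c=0
t16.Δ2 a=1 clk=1 b=0 c=0
t16.Δ3 a=1 clk=1 b=0 c=1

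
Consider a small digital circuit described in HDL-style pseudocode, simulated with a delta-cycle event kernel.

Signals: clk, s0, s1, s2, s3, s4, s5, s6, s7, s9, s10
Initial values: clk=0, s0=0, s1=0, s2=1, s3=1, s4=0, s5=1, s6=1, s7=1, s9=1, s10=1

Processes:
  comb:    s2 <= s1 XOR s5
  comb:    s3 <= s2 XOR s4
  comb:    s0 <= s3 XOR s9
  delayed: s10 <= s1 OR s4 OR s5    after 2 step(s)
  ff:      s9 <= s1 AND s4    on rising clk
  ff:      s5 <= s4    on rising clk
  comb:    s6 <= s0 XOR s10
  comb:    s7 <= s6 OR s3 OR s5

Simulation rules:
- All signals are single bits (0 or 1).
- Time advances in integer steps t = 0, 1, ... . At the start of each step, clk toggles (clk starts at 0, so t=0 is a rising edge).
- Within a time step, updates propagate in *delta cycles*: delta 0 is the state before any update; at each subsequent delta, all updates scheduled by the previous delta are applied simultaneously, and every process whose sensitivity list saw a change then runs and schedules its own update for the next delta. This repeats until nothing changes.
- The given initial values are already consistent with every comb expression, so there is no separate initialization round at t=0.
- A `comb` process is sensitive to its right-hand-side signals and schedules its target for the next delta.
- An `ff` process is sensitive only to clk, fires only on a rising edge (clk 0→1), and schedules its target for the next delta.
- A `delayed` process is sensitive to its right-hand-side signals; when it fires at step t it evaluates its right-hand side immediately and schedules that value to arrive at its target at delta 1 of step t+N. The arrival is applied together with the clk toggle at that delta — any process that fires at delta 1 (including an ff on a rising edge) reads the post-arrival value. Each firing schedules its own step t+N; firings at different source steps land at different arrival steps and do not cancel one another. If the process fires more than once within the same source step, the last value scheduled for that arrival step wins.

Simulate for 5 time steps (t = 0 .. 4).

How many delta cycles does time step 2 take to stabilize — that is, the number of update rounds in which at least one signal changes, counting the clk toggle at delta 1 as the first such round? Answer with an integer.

3

t0.Δ0 s5=1 s9=1 s0=0 s10=1 s3=1 s6=1 s7=1 s2=1 s1=0 clk=0 s4=0
t0.Δ1 s5=1 s9=1 s0=0 s10=1 s3=1 s6=1 s7=1 s2=1 s1=0 clk=1 s4=0
t0.Δ2 s5=0 s9=0 s0=0 s10=1 s3=1 s6=1 s7=1 s2=1 s1=0 clk=1 s4=0
t0.Δ3 s5=0 s9=0 s0=1 s10=1 s3=1 s6=1 s7=1 s2=0 s1=0 clk=1 s4=0
t0.Δ4 s5=0 s9=0 s0=1 s10=1 s3=0 s6=0 s7=1 s2=0 s1=0 clk=1 s4=0
t0.Δ5 s5=0 s9=0 s0=0 s10=1 s3=0 s6=0 s7=0 s2=0 s1=0 clk=1 s4=0
t0.Δ6 s5=0 s9=0 s0=0 s10=1 s3=0 s6=1 s7=0 s2=0 s1=0 clk=1 s4=0
t0.Δ7 s5=0 s9=0 s0=0 s10=1 s3=0 s6=1 s7=1 s2=0 s1=0 clk=1 s4=0
t1.Δ0 s5=0 s9=0 s0=0 s10=1 s3=0 s6=1 s7=1 s2=0 s1=0 clk=1 s4=0
t1.Δ1 s5=0 s9=0 s0=0 s10=1 s3=0 s6=1 s7=1 s2=0 s1=0 clk=0 s4=0
t2.Δ0 s5=0 s9=0 s0=0 s10=1 s3=0 s6=1 s7=1 s2=0 s1=0 clk=0 s4=0
t2.Δ1 s5=0 s9=0 s0=0 s10=0 s3=0 s6=1 s7=1 s2=0 s1=0 clk=1 s4=0
t2.Δ2 s5=0 s9=0 s0=0 s10=0 s3=0 s6=0 s7=1 s2=0 s1=0 clk=1 s4=0
t2.Δ3 s5=0 s9=0 s0=0 s10=0 s3=0 s6=0 s7=0 s2=0 s1=0 clk=1 s4=0
t3.Δ0 s5=0 s9=0 s0=0 s10=0 s3=0 s6=0 s7=0 s2=0 s1=0 clk=1 s4=0
t3.Δ1 s5=0 s9=0 s0=0 s10=0 s3=0 s6=0 s7=0 s2=0 s1=0 clk=0 s4=0
t4.Δ0 s5=0 s9=0 s0=0 s10=0 s3=0 s6=0 s7=0 s2=0 s1=0 clk=0 s4=0
t4.Δ1 s5=0 s9=0 s0=0 s10=0 s3=0 s6=0 s7=0 s2=0 s1=0 clk=1 s4=0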